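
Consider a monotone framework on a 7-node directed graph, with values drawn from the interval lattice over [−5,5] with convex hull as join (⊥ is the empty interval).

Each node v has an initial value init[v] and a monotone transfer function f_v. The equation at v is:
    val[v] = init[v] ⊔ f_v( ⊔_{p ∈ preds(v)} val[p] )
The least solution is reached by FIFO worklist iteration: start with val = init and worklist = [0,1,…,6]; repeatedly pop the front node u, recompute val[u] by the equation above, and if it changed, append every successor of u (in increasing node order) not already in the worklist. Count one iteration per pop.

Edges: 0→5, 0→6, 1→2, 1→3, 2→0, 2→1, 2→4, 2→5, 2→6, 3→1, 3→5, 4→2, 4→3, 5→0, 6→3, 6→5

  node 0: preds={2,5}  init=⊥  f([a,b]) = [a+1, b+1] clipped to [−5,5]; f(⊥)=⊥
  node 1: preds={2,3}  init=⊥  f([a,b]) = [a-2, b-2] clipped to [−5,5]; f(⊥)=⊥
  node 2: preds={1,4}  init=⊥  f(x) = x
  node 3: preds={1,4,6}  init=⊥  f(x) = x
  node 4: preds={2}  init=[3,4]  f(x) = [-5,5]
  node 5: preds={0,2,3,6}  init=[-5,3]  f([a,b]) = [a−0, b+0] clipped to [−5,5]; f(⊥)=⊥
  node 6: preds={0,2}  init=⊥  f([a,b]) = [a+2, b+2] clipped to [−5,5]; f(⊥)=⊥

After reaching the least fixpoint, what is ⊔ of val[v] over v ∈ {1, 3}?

[-5,5]

Iteration log — 19 steps:
  step 1. node 0  ⊔preds=[-5,3]  new=[-4,4]  old=⊥  +wl: 
  step 2. node 1  ⊔preds=⊥  new=⊥  stable
  step 3. node 2  ⊔preds=[3,4]  new=[3,4]  old=⊥  +wl: 0,1
  step 4. node 3  ⊔preds=[3,4]  new=[3,4]  old=⊥  +wl: 
  step 5. node 4  ⊔preds=[3,4]  new=[-5,5]  old=[3,4]  +wl: 2,3
  step 6. node 5  ⊔preds=[-4,4]  new=[-5,4]  old=[-5,3]  +wl: 
  step 7. node 6  ⊔preds=[-4,4]  new=[-2,5]  old=⊥  +wl: 5
  step 8. node 0  ⊔preds=[-5,4]  new=[-4,5]  old=[-4,4]  +wl: 6
  step 9. node 1  ⊔preds=[3,4]  new=[1,2]  old=⊥  +wl: 
  step 10. node 2  ⊔preds=[-5,5]  new=[-5,5]  old=[3,4]  +wl: 0,1,4
  step 11. node 3  ⊔preds=[-5,5]  new=[-5,5]  old=[3,4]  +wl: 
  step 12. node 5  ⊔preds=[-5,5]  new=[-5,5]  old=[-5,4]  +wl: 
  step 13. node 6  ⊔preds=[-5,5]  new=[-3,5]  old=[-2,5]  +wl: 3,5
  step 14. node 0  ⊔preds=[-5,5]  new=[-4,5]  stable
  step 15. node 1  ⊔preds=[-5,5]  new=[-5,3]  old=[1,2]  +wl: 2
  step 16. node 4  ⊔preds=[-5,5]  new=[-5,5]  stable
  step 17. node 3  ⊔preds=[-5,5]  new=[-5,5]  stable
  step 18. node 5  ⊔preds=[-5,5]  new=[-5,5]  stable
  step 19. node 2  ⊔preds=[-5,5]  new=[-5,5]  stable

Least fixpoint reached:
  node 0: [-4,5]
  node 1: [-5,3]
  node 2: [-5,5]
  node 3: [-5,5]
  node 4: [-5,5]
  node 5: [-5,5]
  node 6: [-3,5]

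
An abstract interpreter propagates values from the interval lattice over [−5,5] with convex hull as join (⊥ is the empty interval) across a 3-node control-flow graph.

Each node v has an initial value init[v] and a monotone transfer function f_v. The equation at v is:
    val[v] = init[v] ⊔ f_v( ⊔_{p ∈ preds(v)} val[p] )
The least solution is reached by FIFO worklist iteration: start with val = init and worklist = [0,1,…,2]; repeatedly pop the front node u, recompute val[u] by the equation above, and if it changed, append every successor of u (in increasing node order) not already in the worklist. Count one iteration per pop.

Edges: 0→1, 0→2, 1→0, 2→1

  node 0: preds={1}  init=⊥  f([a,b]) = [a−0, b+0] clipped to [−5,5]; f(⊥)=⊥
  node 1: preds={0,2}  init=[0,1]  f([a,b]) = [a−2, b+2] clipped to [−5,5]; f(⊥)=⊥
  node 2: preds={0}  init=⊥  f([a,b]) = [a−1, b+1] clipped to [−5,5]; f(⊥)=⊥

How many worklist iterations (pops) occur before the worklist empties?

Worklist (12 pops):
  #1 pop 0: in=[0,1] → [0,1] (was ⊥); enqueue []
  #2 pop 1: in=[0,1] → [-2,3] (was [0,1]); enqueue [0]
  #3 pop 2: in=[0,1] → [-1,2] (was ⊥); enqueue [1]
  #4 pop 0: in=[-2,3] → [-2,3] (was [0,1]); enqueue [2]
  #5 pop 1: in=[-2,3] → [-4,5] (was [-2,3]); enqueue [0]
  #6 pop 2: in=[-2,3] → [-3,4] (was [-1,2]); enqueue [1]
  #7 pop 0: in=[-4,5] → [-4,5] (was [-2,3]); enqueue [2]
  #8 pop 1: in=[-4,5] → [-5,5] (was [-4,5]); enqueue [0]
  #9 pop 2: in=[-4,5] → [-5,5] (was [-3,4]); enqueue [1]
  #10 pop 0: in=[-5,5] → [-5,5] (was [-4,5]); enqueue [2]
  #11 pop 1: in=[-5,5] → [-5,5] (no change)
  #12 pop 2: in=[-5,5] → [-5,5] (no change)

Fixpoint:
  val[0] = [-5,5]
  val[1] = [-5,5]
  val[2] = [-5,5]

12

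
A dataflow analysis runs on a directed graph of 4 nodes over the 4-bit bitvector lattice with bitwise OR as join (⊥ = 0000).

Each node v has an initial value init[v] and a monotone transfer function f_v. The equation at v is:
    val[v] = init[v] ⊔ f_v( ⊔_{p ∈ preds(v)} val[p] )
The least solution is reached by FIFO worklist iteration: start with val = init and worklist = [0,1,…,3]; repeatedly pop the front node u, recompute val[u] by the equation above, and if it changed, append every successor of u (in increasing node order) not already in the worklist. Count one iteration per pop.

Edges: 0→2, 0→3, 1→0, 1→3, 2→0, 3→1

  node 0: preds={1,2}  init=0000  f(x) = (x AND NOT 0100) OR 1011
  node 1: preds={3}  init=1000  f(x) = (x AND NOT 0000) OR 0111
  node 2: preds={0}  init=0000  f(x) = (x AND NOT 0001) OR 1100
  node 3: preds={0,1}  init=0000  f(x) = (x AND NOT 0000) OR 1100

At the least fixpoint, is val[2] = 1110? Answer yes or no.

Trace (6 dequeues):
  [1] u=0 | in 1000 | out 1011 | prev 0000 | push {}
  [2] u=1 | in 0000 | out 1111 | prev 1000 | push {0}
  [3] u=2 | in 1011 | out 1110 | prev 0000 | push {}
  [4] u=3 | in 1111 | out 1111 | prev 0000 | push {1}
  [5] u=0 | in 1111 | out 1011 | ==
  [6] u=1 | in 1111 | out 1111 | ==

Converged values:
  [0] 1011
  [1] 1111
  [2] 1110
  [3] 1111

yes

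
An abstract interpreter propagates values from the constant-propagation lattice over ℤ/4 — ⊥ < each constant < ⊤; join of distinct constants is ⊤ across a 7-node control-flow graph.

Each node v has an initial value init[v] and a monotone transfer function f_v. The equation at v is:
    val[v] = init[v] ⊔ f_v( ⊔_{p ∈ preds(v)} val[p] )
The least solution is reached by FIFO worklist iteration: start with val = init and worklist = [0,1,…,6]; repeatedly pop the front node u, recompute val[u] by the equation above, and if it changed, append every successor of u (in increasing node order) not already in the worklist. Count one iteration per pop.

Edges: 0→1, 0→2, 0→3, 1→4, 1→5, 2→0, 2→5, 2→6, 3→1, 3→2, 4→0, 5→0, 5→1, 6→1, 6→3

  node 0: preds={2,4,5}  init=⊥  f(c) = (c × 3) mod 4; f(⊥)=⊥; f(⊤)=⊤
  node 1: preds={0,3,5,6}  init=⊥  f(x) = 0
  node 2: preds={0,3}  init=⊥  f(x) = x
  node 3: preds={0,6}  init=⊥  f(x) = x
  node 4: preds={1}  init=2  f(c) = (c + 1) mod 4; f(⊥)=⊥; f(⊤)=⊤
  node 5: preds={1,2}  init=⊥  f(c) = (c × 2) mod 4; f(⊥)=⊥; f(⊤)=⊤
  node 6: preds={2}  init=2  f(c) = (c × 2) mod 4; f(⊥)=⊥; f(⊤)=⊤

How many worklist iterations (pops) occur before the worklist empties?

Iteration log — 16 steps:
  step 1. node 0  ⊔preds=2  new=2  old=⊥  +wl: 
  step 2. node 1  ⊔preds=2  new=0  old=⊥  +wl: 
  step 3. node 2  ⊔preds=2  new=2  old=⊥  +wl: 0
  step 4. node 3  ⊔preds=2  new=2  old=⊥  +wl: 1,2
  step 5. node 4  ⊔preds=0  new=⊤  old=2  +wl: 
  step 6. node 5  ⊔preds=⊤  new=⊤  old=⊥  +wl: 
  step 7. node 6  ⊔preds=2  new=⊤  old=2  +wl: 3
  step 8. node 0  ⊔preds=⊤  new=⊤  old=2  +wl: 
  step 9. node 1  ⊔preds=⊤  new=0  stable
  step 10. node 2  ⊔preds=⊤  new=⊤  old=2  +wl: 0,5,6
  step 11. node 3  ⊔preds=⊤  new=⊤  old=2  +wl: 1,2
  step 12. node 0  ⊔preds=⊤  new=⊤  stable
  step 13. node 5  ⊔preds=⊤  new=⊤  stable
  step 14. node 6  ⊔preds=⊤  new=⊤  stable
  step 15. node 1  ⊔preds=⊤  new=0  stable
  step 16. node 2  ⊔preds=⊤  new=⊤  stable

Least fixpoint reached:
  node 0: ⊤
  node 1: 0
  node 2: ⊤
  node 3: ⊤
  node 4: ⊤
  node 5: ⊤
  node 6: ⊤

16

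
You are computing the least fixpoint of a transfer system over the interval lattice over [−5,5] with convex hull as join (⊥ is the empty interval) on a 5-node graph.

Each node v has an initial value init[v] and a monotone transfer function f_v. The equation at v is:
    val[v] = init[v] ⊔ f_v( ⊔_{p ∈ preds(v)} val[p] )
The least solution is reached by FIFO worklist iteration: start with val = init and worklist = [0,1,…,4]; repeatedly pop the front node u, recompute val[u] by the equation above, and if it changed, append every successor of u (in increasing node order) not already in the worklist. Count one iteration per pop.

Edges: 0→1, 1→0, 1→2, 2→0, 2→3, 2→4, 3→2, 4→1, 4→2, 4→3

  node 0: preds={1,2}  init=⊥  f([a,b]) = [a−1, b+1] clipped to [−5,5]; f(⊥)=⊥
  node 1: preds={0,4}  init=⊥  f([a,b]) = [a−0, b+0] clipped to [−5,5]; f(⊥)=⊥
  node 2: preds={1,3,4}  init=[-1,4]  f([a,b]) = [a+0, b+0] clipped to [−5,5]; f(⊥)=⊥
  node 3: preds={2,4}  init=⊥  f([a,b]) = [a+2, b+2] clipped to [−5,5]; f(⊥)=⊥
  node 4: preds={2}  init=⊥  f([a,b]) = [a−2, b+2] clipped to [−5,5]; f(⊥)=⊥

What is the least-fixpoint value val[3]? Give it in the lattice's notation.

Trace (17 dequeues):
  [1] u=0 | in [-1,4] | out [-2,5] | prev ⊥ | push {}
  [2] u=1 | in [-2,5] | out [-2,5] | prev ⊥ | push {0}
  [3] u=2 | in [-2,5] | out [-2,5] | prev [-1,4] | push {}
  [4] u=3 | in [-2,5] | out [0,5] | prev ⊥ | push {2}
  [5] u=4 | in [-2,5] | out [-4,5] | prev ⊥ | push {1,3}
  [6] u=0 | in [-2,5] | out [-3,5] | prev [-2,5] | push {}
  [7] u=2 | in [-4,5] | out [-4,5] | prev [-2,5] | push {0,4}
  [8] u=1 | in [-4,5] | out [-4,5] | prev [-2,5] | push {2}
  [9] u=3 | in [-4,5] | out [-2,5] | prev [0,5] | push {}
  [10] u=0 | in [-4,5] | out [-5,5] | prev [-3,5] | push {1}
  [11] u=4 | in [-4,5] | out [-5,5] | prev [-4,5] | push {3}
  [12] u=2 | in [-5,5] | out [-5,5] | prev [-4,5] | push {0,4}
  [13] u=1 | in [-5,5] | out [-5,5] | prev [-4,5] | push {2}
  [14] u=3 | in [-5,5] | out [-3,5] | prev [-2,5] | push {}
  [15] u=0 | in [-5,5] | out [-5,5] | ==
  [16] u=4 | in [-5,5] | out [-5,5] | ==
  [17] u=2 | in [-5,5] | out [-5,5] | ==

Converged values:
  [0] [-5,5]
  [1] [-5,5]
  [2] [-5,5]
  [3] [-3,5]
  [4] [-5,5]

[-3,5]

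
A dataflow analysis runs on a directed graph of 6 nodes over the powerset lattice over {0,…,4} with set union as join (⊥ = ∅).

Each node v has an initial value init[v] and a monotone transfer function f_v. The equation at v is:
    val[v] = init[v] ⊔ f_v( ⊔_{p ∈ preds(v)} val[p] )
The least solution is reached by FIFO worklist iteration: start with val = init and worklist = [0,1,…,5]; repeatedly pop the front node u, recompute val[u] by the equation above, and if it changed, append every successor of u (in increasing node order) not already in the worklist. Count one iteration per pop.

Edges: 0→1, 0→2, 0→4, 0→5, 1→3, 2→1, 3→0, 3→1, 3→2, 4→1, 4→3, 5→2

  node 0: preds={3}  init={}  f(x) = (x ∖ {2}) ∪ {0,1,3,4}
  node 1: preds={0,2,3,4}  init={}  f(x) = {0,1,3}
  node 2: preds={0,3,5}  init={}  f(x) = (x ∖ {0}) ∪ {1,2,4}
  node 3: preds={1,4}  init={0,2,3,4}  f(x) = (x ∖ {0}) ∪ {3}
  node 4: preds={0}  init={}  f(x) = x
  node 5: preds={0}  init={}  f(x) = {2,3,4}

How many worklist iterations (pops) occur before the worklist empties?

Worklist (10 pops):
  #1 pop 0: in={0,2,3,4} → {0,1,3,4} (was {}); enqueue []
  #2 pop 1: in={0,1,2,3,4} → {0,1,3} (was {}); enqueue []
  #3 pop 2: in={0,1,2,3,4} → {1,2,3,4} (was {}); enqueue [1]
  #4 pop 3: in={0,1,3} → {0,1,2,3,4} (was {0,2,3,4}); enqueue [0,2]
  #5 pop 4: in={0,1,3,4} → {0,1,3,4} (was {}); enqueue [3]
  #6 pop 5: in={0,1,3,4} → {2,3,4} (was {}); enqueue []
  #7 pop 1: in={0,1,2,3,4} → {0,1,3} (no change)
  #8 pop 0: in={0,1,2,3,4} → {0,1,3,4} (no change)
  #9 pop 2: in={0,1,2,3,4} → {1,2,3,4} (no change)
  #10 pop 3: in={0,1,3,4} → {0,1,2,3,4} (no change)

Fixpoint:
  val[0] = {0,1,3,4}
  val[1] = {0,1,3}
  val[2] = {1,2,3,4}
  val[3] = {0,1,2,3,4}
  val[4] = {0,1,3,4}
  val[5] = {2,3,4}

10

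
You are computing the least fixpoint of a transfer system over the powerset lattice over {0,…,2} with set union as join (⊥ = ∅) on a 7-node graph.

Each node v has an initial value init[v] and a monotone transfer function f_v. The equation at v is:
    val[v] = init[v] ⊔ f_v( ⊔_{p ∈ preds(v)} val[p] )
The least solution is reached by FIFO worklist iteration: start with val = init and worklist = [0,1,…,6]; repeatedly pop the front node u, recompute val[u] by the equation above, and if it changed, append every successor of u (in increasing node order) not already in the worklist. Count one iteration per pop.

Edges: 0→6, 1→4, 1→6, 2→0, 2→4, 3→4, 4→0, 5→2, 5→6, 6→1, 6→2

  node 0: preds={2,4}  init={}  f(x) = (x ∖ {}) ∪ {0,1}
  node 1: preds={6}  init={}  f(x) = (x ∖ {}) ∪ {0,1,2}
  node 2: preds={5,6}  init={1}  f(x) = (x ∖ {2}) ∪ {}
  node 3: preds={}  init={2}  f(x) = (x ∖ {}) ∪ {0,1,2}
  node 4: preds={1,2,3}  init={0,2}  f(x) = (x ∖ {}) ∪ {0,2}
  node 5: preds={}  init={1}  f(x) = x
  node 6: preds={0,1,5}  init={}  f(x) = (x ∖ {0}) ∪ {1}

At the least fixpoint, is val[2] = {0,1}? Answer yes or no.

no

Worklist (10 pops):
  #1 pop 0: in={0,1,2} → {0,1,2} (was {}); enqueue []
  #2 pop 1: in={} → {0,1,2} (was {}); enqueue []
  #3 pop 2: in={1} → {1} (no change)
  #4 pop 3: in={} → {0,1,2} (was {2}); enqueue []
  #5 pop 4: in={0,1,2} → {0,1,2} (was {0,2}); enqueue [0]
  #6 pop 5: in={} → {1} (no change)
  #7 pop 6: in={0,1,2} → {1,2} (was {}); enqueue [1,2]
  #8 pop 0: in={0,1,2} → {0,1,2} (no change)
  #9 pop 1: in={1,2} → {0,1,2} (no change)
  #10 pop 2: in={1,2} → {1} (no change)

Fixpoint:
  val[0] = {0,1,2}
  val[1] = {0,1,2}
  val[2] = {1}
  val[3] = {0,1,2}
  val[4] = {0,1,2}
  val[5] = {1}
  val[6] = {1,2}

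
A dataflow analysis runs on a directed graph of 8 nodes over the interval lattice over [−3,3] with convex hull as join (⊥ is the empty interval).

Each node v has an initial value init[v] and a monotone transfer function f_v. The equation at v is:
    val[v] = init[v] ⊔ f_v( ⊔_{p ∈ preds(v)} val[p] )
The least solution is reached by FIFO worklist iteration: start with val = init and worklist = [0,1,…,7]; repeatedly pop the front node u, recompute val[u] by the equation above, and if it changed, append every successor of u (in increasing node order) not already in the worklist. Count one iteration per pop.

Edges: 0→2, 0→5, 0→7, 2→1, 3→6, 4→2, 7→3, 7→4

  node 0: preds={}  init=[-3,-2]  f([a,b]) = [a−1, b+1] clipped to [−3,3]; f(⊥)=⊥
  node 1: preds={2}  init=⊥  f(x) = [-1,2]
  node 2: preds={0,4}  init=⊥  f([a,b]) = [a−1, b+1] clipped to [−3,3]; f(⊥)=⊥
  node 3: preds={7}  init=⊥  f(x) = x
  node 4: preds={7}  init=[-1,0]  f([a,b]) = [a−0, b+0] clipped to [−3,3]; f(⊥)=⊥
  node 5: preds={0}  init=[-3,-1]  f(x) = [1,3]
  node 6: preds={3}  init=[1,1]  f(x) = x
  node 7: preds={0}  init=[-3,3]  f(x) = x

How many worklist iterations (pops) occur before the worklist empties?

11

Trace (11 dequeues):
  [1] u=0 | in ⊥ | out [-3,-2] | ==
  [2] u=1 | in ⊥ | out [-1,2] | prev ⊥ | push {}
  [3] u=2 | in [-3,0] | out [-3,1] | prev ⊥ | push {1}
  [4] u=3 | in [-3,3] | out [-3,3] | prev ⊥ | push {}
  [5] u=4 | in [-3,3] | out [-3,3] | prev [-1,0] | push {2}
  [6] u=5 | in [-3,-2] | out [-3,3] | prev [-3,-1] | push {}
  [7] u=6 | in [-3,3] | out [-3,3] | prev [1,1] | push {}
  [8] u=7 | in [-3,-2] | out [-3,3] | ==
  [9] u=1 | in [-3,1] | out [-1,2] | ==
  [10] u=2 | in [-3,3] | out [-3,3] | prev [-3,1] | push {1}
  [11] u=1 | in [-3,3] | out [-1,2] | ==

Converged values:
  [0] [-3,-2]
  [1] [-1,2]
  [2] [-3,3]
  [3] [-3,3]
  [4] [-3,3]
  [5] [-3,3]
  [6] [-3,3]
  [7] [-3,3]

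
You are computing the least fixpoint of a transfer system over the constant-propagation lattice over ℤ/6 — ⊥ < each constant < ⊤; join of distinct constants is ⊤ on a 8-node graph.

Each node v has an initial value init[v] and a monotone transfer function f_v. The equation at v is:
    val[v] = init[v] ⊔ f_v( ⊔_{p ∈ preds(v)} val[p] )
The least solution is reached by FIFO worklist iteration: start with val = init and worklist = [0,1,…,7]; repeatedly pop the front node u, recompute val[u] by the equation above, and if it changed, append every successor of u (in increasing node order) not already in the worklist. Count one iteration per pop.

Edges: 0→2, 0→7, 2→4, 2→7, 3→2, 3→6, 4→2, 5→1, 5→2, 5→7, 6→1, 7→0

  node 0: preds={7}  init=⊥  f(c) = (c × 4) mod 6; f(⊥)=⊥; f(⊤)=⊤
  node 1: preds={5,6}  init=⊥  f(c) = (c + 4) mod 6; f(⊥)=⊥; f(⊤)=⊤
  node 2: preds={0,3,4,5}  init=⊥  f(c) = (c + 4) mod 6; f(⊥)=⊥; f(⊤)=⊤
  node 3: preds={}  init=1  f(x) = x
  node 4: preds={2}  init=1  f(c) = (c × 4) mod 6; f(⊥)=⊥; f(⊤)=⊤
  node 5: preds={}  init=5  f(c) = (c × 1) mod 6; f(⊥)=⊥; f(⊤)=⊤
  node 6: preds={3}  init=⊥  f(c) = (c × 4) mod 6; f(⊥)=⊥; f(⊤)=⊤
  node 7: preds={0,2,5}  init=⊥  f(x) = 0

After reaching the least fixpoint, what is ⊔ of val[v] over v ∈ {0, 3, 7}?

⊤

Iteration log — 13 steps:
  step 1. node 0  ⊔preds=⊥  new=⊥  stable
  step 2. node 1  ⊔preds=5  new=3  old=⊥  +wl: 
  step 3. node 2  ⊔preds=⊤  new=⊤  old=⊥  +wl: 
  step 4. node 3  ⊔preds=⊥  new=1  stable
  step 5. node 4  ⊔preds=⊤  new=⊤  old=1  +wl: 2
  step 6. node 5  ⊔preds=⊥  new=5  stable
  step 7. node 6  ⊔preds=1  new=4  old=⊥  +wl: 1
  step 8. node 7  ⊔preds=⊤  new=0  old=⊥  +wl: 0
  step 9. node 2  ⊔preds=⊤  new=⊤  stable
  step 10. node 1  ⊔preds=⊤  new=⊤  old=3  +wl: 
  step 11. node 0  ⊔preds=0  new=0  old=⊥  +wl: 2,7
  step 12. node 2  ⊔preds=⊤  new=⊤  stable
  step 13. node 7  ⊔preds=⊤  new=0  stable

Least fixpoint reached:
  node 0: 0
  node 1: ⊤
  node 2: ⊤
  node 3: 1
  node 4: ⊤
  node 5: 5
  node 6: 4
  node 7: 0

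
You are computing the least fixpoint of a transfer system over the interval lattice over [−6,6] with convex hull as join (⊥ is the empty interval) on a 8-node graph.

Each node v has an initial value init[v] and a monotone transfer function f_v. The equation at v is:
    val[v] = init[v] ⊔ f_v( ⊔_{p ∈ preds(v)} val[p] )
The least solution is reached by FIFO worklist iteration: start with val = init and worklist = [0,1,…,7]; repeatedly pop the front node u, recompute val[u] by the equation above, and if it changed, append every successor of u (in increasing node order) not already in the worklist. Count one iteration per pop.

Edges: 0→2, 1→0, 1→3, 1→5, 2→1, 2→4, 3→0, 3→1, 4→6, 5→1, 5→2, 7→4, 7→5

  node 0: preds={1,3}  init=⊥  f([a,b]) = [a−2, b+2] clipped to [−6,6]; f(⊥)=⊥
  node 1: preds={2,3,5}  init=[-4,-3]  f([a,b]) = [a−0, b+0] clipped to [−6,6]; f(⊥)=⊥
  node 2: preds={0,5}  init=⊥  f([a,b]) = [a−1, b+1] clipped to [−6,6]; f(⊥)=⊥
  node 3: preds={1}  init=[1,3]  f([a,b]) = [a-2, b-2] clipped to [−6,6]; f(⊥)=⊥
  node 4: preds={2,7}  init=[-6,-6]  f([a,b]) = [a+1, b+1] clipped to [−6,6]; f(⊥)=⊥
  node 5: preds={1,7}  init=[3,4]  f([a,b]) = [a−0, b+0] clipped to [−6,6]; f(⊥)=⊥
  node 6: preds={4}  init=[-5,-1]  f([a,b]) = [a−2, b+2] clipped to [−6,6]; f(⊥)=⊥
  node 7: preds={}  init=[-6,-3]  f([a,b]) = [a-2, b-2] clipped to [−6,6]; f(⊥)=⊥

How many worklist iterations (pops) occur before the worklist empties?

17

Worklist (17 pops):
  #1 pop 0: in=[-4,3] → [-6,5] (was ⊥); enqueue []
  #2 pop 1: in=[1,4] → [-4,4] (was [-4,-3]); enqueue [0]
  #3 pop 2: in=[-6,5] → [-6,6] (was ⊥); enqueue [1]
  #4 pop 3: in=[-4,4] → [-6,3] (was [1,3]); enqueue []
  #5 pop 4: in=[-6,6] → [-6,6] (was [-6,-6]); enqueue []
  #6 pop 5: in=[-6,4] → [-6,4] (was [3,4]); enqueue [2]
  #7 pop 6: in=[-6,6] → [-6,6] (was [-5,-1]); enqueue []
  #8 pop 7: in=⊥ → [-6,-3] (no change)
  #9 pop 0: in=[-6,4] → [-6,6] (was [-6,5]); enqueue []
  #10 pop 1: in=[-6,6] → [-6,6] (was [-4,4]); enqueue [0,3,5]
  #11 pop 2: in=[-6,6] → [-6,6] (no change)
  #12 pop 0: in=[-6,6] → [-6,6] (no change)
  #13 pop 3: in=[-6,6] → [-6,4] (was [-6,3]); enqueue [0,1]
  #14 pop 5: in=[-6,6] → [-6,6] (was [-6,4]); enqueue [2]
  #15 pop 0: in=[-6,6] → [-6,6] (no change)
  #16 pop 1: in=[-6,6] → [-6,6] (no change)
  #17 pop 2: in=[-6,6] → [-6,6] (no change)

Fixpoint:
  val[0] = [-6,6]
  val[1] = [-6,6]
  val[2] = [-6,6]
  val[3] = [-6,4]
  val[4] = [-6,6]
  val[5] = [-6,6]
  val[6] = [-6,6]
  val[7] = [-6,-3]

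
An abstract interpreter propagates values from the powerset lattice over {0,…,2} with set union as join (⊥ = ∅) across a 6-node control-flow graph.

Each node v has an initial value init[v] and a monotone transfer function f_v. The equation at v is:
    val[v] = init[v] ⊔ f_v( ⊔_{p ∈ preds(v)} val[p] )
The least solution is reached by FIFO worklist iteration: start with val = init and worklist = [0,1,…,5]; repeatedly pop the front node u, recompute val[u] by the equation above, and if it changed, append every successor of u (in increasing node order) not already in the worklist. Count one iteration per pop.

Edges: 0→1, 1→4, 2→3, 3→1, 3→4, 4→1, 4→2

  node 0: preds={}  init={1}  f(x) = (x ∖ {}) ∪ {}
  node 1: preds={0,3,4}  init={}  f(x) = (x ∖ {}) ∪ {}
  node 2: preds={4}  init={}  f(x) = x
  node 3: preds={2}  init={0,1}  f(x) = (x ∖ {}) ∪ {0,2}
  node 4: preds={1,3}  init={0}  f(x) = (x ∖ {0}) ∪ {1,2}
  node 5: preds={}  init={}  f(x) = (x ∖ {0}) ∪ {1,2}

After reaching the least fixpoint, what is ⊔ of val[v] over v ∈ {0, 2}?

{0,1,2}

Worklist (10 pops):
  #1 pop 0: in={} → {1} (no change)
  #2 pop 1: in={0,1} → {0,1} (was {}); enqueue []
  #3 pop 2: in={0} → {0} (was {}); enqueue []
  #4 pop 3: in={0} → {0,1,2} (was {0,1}); enqueue [1]
  #5 pop 4: in={0,1,2} → {0,1,2} (was {0}); enqueue [2]
  #6 pop 5: in={} → {1,2} (was {}); enqueue []
  #7 pop 1: in={0,1,2} → {0,1,2} (was {0,1}); enqueue [4]
  #8 pop 2: in={0,1,2} → {0,1,2} (was {0}); enqueue [3]
  #9 pop 4: in={0,1,2} → {0,1,2} (no change)
  #10 pop 3: in={0,1,2} → {0,1,2} (no change)

Fixpoint:
  val[0] = {1}
  val[1] = {0,1,2}
  val[2] = {0,1,2}
  val[3] = {0,1,2}
  val[4] = {0,1,2}
  val[5] = {1,2}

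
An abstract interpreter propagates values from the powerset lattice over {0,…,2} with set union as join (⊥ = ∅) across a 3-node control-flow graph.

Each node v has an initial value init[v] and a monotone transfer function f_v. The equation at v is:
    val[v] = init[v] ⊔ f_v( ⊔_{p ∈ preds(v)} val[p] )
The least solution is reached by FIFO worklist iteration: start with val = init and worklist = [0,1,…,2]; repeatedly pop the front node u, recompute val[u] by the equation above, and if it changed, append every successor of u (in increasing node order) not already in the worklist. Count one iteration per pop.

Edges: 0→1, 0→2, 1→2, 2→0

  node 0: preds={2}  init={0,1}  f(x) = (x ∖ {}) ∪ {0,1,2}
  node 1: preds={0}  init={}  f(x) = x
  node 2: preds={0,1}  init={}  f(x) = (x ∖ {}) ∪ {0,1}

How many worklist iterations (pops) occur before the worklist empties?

Worklist (4 pops):
  #1 pop 0: in={} → {0,1,2} (was {0,1}); enqueue []
  #2 pop 1: in={0,1,2} → {0,1,2} (was {}); enqueue []
  #3 pop 2: in={0,1,2} → {0,1,2} (was {}); enqueue [0]
  #4 pop 0: in={0,1,2} → {0,1,2} (no change)

Fixpoint:
  val[0] = {0,1,2}
  val[1] = {0,1,2}
  val[2] = {0,1,2}

4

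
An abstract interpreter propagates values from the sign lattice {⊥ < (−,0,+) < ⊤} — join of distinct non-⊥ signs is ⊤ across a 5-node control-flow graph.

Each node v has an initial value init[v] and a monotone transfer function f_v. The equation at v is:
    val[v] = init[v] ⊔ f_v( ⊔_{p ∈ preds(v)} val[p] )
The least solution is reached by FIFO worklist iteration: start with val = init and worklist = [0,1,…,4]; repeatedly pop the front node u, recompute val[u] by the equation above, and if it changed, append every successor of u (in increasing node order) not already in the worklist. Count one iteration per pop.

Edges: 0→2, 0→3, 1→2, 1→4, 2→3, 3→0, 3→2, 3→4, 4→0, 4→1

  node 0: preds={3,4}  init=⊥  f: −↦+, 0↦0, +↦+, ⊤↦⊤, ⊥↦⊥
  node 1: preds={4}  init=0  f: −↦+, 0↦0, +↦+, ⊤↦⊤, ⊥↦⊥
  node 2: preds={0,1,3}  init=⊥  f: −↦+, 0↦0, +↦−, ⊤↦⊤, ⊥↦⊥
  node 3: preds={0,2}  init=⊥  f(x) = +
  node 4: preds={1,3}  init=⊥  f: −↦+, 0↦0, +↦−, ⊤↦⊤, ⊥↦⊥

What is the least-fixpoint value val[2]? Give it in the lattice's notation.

Trace (11 dequeues):
  [1] u=0 | in ⊥ | out ⊥ | ==
  [2] u=1 | in ⊥ | out 0 | ==
  [3] u=2 | in 0 | out 0 | prev ⊥ | push {}
  [4] u=3 | in 0 | out + | prev ⊥ | push {0,2}
  [5] u=4 | in ⊤ | out ⊤ | prev ⊥ | push {1}
  [6] u=0 | in ⊤ | out ⊤ | prev ⊥ | push {3}
  [7] u=2 | in ⊤ | out ⊤ | prev 0 | push {}
  [8] u=1 | in ⊤ | out ⊤ | prev 0 | push {2,4}
  [9] u=3 | in ⊤ | out + | ==
  [10] u=2 | in ⊤ | out ⊤ | ==
  [11] u=4 | in ⊤ | out ⊤ | ==

Converged values:
  [0] ⊤
  [1] ⊤
  [2] ⊤
  [3] +
  [4] ⊤

⊤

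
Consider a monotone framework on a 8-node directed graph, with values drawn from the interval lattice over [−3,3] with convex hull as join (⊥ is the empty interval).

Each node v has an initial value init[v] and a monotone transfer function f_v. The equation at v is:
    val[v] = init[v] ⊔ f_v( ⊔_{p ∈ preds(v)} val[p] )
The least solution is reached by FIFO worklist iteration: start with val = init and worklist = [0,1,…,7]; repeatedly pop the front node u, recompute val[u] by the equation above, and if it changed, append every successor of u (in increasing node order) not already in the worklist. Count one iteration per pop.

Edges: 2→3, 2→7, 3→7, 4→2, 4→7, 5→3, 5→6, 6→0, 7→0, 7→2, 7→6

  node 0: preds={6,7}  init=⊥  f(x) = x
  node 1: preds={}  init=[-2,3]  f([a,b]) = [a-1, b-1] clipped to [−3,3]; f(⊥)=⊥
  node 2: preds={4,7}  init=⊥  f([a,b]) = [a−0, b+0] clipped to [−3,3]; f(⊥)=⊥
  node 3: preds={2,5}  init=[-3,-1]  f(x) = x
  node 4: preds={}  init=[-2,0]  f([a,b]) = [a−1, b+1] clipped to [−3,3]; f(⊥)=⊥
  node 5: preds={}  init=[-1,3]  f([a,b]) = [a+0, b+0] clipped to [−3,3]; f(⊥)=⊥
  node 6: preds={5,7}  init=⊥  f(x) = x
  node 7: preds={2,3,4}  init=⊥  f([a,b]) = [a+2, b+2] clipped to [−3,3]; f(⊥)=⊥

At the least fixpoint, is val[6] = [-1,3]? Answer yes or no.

yes

Trace (13 dequeues):
  [1] u=0 | in ⊥ | out ⊥ | ==
  [2] u=1 | in ⊥ | out [-2,3] | ==
  [3] u=2 | in [-2,0] | out [-2,0] | prev ⊥ | push {}
  [4] u=3 | in [-2,3] | out [-3,3] | prev [-3,-1] | push {}
  [5] u=4 | in ⊥ | out [-2,0] | ==
  [6] u=5 | in ⊥ | out [-1,3] | ==
  [7] u=6 | in [-1,3] | out [-1,3] | prev ⊥ | push {0}
  [8] u=7 | in [-3,3] | out [-1,3] | prev ⊥ | push {2,6}
  [9] u=0 | in [-1,3] | out [-1,3] | prev ⊥ | push {}
  [10] u=2 | in [-2,3] | out [-2,3] | prev [-2,0] | push {3,7}
  [11] u=6 | in [-1,3] | out [-1,3] | ==
  [12] u=3 | in [-2,3] | out [-3,3] | ==
  [13] u=7 | in [-3,3] | out [-1,3] | ==

Converged values:
  [0] [-1,3]
  [1] [-2,3]
  [2] [-2,3]
  [3] [-3,3]
  [4] [-2,0]
  [5] [-1,3]
  [6] [-1,3]
  [7] [-1,3]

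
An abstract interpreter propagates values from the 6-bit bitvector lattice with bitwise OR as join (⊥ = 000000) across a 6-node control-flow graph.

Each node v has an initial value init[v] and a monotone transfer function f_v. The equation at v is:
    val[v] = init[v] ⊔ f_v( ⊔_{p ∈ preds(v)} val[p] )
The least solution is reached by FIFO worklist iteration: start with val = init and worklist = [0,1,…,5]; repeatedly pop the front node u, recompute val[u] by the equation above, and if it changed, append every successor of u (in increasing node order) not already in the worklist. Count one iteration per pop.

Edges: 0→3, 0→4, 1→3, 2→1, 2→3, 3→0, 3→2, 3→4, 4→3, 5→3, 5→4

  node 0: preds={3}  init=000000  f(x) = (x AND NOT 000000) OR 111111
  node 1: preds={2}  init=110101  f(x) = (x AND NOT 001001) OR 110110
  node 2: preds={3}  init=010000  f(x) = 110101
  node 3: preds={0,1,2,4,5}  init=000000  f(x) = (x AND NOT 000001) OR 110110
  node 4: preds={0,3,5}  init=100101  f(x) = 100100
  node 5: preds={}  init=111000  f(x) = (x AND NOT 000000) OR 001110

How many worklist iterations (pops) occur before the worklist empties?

11

Iteration log — 11 steps:
  step 1. node 0  ⊔preds=000000  new=111111  old=000000  +wl: 
  step 2. node 1  ⊔preds=010000  new=110111  old=110101  +wl: 
  step 3. node 2  ⊔preds=000000  new=110101  old=010000  +wl: 1
  step 4. node 3  ⊔preds=111111  new=111110  old=000000  +wl: 0,2
  step 5. node 4  ⊔preds=111111  new=100101  stable
  step 6. node 5  ⊔preds=000000  new=111110  old=111000  +wl: 3,4
  step 7. node 1  ⊔preds=110101  new=110111  stable
  step 8. node 0  ⊔preds=111110  new=111111  stable
  step 9. node 2  ⊔preds=111110  new=110101  stable
  step 10. node 3  ⊔preds=111111  new=111110  stable
  step 11. node 4  ⊔preds=111111  new=100101  stable

Least fixpoint reached:
  node 0: 111111
  node 1: 110111
  node 2: 110101
  node 3: 111110
  node 4: 100101
  node 5: 111110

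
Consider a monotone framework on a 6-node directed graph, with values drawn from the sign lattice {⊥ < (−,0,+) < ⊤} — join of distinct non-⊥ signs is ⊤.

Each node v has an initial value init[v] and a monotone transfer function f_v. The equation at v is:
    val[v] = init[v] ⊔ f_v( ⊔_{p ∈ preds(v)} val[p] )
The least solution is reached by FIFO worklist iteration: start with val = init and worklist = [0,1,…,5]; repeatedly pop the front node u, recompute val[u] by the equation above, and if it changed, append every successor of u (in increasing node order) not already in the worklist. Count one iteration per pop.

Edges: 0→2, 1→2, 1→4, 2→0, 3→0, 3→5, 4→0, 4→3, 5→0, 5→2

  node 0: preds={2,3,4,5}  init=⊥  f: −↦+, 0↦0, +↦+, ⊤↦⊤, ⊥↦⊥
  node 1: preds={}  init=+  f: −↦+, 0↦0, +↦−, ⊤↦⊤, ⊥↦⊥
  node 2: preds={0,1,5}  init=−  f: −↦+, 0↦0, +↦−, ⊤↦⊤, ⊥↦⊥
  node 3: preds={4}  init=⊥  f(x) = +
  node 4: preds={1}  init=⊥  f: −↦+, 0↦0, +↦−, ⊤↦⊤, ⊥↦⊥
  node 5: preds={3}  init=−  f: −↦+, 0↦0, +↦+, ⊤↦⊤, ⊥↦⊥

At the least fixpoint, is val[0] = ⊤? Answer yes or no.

Trace (9 dequeues):
  [1] u=0 | in − | out + | prev ⊥ | push {}
  [2] u=1 | in ⊥ | out + | ==
  [3] u=2 | in ⊤ | out ⊤ | prev − | push {0}
  [4] u=3 | in ⊥ | out + | prev ⊥ | push {}
  [5] u=4 | in + | out − | prev ⊥ | push {3}
  [6] u=5 | in + | out ⊤ | prev − | push {2}
  [7] u=0 | in ⊤ | out ⊤ | prev + | push {}
  [8] u=3 | in − | out + | ==
  [9] u=2 | in ⊤ | out ⊤ | ==

Converged values:
  [0] ⊤
  [1] +
  [2] ⊤
  [3] +
  [4] −
  [5] ⊤

yes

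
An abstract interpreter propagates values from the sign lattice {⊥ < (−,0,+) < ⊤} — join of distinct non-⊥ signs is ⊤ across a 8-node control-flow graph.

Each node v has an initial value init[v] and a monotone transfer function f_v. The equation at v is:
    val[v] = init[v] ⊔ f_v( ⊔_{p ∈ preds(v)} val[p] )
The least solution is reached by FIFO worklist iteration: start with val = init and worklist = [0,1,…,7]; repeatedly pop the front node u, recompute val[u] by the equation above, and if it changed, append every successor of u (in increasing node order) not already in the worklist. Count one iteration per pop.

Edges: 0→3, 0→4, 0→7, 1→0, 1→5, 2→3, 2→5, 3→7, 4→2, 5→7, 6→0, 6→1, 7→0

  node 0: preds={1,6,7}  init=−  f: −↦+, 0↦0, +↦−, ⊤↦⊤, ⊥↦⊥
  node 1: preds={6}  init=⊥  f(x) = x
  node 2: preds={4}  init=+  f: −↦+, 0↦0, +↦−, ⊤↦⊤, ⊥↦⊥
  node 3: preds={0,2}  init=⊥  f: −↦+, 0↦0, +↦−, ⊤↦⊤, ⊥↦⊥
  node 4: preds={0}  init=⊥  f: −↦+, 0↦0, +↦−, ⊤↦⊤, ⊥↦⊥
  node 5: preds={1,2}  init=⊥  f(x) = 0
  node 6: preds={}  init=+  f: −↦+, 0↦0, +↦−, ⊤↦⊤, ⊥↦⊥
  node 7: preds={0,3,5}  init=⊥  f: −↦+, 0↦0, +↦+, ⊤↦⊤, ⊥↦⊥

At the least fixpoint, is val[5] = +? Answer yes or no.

no

Trace (15 dequeues):
  [1] u=0 | in + | out − | ==
  [2] u=1 | in + | out + | prev ⊥ | push {0}
  [3] u=2 | in ⊥ | out + | ==
  [4] u=3 | in ⊤ | out ⊤ | prev ⊥ | push {}
  [5] u=4 | in − | out + | prev ⊥ | push {2}
  [6] u=5 | in + | out 0 | prev ⊥ | push {}
  [7] u=6 | in ⊥ | out + | ==
  [8] u=7 | in ⊤ | out ⊤ | prev ⊥ | push {}
  [9] u=0 | in ⊤ | out ⊤ | prev − | push {3,4,7}
  [10] u=2 | in + | out ⊤ | prev + | push {5}
  [11] u=3 | in ⊤ | out ⊤ | ==
  [12] u=4 | in ⊤ | out ⊤ | prev + | push {2}
  [13] u=7 | in ⊤ | out ⊤ | ==
  [14] u=5 | in ⊤ | out 0 | ==
  [15] u=2 | in ⊤ | out ⊤ | ==

Converged values:
  [0] ⊤
  [1] +
  [2] ⊤
  [3] ⊤
  [4] ⊤
  [5] 0
  [6] +
  [7] ⊤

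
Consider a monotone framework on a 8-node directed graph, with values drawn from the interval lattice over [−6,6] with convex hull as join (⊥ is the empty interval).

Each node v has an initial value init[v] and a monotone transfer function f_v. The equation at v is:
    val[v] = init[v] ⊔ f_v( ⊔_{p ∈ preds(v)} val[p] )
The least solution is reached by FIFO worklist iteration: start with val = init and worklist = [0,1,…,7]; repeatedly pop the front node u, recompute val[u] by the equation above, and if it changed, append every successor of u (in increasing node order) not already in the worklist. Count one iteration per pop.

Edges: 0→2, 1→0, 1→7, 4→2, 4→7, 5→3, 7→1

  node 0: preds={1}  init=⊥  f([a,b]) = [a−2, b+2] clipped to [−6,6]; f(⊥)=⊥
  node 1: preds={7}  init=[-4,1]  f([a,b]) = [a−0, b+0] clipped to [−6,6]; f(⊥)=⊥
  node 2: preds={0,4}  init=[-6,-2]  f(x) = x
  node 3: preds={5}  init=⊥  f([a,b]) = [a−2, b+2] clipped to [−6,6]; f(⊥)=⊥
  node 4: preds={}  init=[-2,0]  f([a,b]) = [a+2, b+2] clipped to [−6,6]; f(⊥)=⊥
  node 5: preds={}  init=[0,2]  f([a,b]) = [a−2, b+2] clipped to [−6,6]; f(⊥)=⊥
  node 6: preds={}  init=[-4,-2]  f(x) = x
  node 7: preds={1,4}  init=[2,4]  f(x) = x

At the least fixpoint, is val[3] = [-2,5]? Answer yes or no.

Iteration log — 11 steps:
  step 1. node 0  ⊔preds=[-4,1]  new=[-6,3]  old=⊥  +wl: 
  step 2. node 1  ⊔preds=[2,4]  new=[-4,4]  old=[-4,1]  +wl: 0
  step 3. node 2  ⊔preds=[-6,3]  new=[-6,3]  old=[-6,-2]  +wl: 
  step 4. node 3  ⊔preds=[0,2]  new=[-2,4]  old=⊥  +wl: 
  step 5. node 4  ⊔preds=⊥  new=[-2,0]  stable
  step 6. node 5  ⊔preds=⊥  new=[0,2]  stable
  step 7. node 6  ⊔preds=⊥  new=[-4,-2]  stable
  step 8. node 7  ⊔preds=[-4,4]  new=[-4,4]  old=[2,4]  +wl: 1
  step 9. node 0  ⊔preds=[-4,4]  new=[-6,6]  old=[-6,3]  +wl: 2
  step 10. node 1  ⊔preds=[-4,4]  new=[-4,4]  stable
  step 11. node 2  ⊔preds=[-6,6]  new=[-6,6]  old=[-6,3]  +wl: 

Least fixpoint reached:
  node 0: [-6,6]
  node 1: [-4,4]
  node 2: [-6,6]
  node 3: [-2,4]
  node 4: [-2,0]
  node 5: [0,2]
  node 6: [-4,-2]
  node 7: [-4,4]

no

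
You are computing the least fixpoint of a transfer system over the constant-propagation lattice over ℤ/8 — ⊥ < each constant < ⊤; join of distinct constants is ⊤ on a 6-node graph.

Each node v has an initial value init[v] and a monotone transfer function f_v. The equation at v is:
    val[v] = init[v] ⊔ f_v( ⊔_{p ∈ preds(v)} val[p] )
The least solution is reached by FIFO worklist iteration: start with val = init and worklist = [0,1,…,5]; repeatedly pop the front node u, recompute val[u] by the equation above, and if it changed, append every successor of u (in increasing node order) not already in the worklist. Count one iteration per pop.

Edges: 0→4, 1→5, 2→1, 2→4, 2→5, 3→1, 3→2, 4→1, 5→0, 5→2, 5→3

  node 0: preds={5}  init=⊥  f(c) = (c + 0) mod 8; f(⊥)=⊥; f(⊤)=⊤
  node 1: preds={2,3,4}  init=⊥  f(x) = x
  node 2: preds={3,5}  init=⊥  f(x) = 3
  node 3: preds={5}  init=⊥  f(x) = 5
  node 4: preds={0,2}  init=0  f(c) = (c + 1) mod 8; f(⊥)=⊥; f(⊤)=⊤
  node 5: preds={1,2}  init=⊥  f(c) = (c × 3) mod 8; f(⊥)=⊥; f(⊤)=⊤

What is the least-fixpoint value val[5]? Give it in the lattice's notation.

⊤

Worklist (12 pops):
  #1 pop 0: in=⊥ → ⊥ (no change)
  #2 pop 1: in=0 → 0 (was ⊥); enqueue []
  #3 pop 2: in=⊥ → 3 (was ⊥); enqueue [1]
  #4 pop 3: in=⊥ → 5 (was ⊥); enqueue [2]
  #5 pop 4: in=3 → ⊤ (was 0); enqueue []
  #6 pop 5: in=⊤ → ⊤ (was ⊥); enqueue [0,3]
  #7 pop 1: in=⊤ → ⊤ (was 0); enqueue [5]
  #8 pop 2: in=⊤ → 3 (no change)
  #9 pop 0: in=⊤ → ⊤ (was ⊥); enqueue [4]
  #10 pop 3: in=⊤ → 5 (no change)
  #11 pop 5: in=⊤ → ⊤ (no change)
  #12 pop 4: in=⊤ → ⊤ (no change)

Fixpoint:
  val[0] = ⊤
  val[1] = ⊤
  val[2] = 3
  val[3] = 5
  val[4] = ⊤
  val[5] = ⊤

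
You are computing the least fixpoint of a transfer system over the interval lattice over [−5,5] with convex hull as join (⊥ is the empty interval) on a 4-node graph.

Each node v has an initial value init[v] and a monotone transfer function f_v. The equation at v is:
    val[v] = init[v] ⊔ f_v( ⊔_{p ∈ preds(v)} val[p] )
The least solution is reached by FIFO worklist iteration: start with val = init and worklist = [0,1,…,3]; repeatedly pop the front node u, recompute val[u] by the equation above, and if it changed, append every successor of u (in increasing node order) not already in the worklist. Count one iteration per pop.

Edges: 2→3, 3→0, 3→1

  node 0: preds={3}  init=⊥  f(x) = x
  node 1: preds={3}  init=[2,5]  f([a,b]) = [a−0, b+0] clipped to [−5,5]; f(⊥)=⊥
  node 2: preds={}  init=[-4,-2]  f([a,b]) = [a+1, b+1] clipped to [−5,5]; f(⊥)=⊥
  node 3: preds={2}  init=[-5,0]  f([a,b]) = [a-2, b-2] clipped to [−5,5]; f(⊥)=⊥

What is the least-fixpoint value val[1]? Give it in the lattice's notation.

Worklist (4 pops):
  #1 pop 0: in=[-5,0] → [-5,0] (was ⊥); enqueue []
  #2 pop 1: in=[-5,0] → [-5,5] (was [2,5]); enqueue []
  #3 pop 2: in=⊥ → [-4,-2] (no change)
  #4 pop 3: in=[-4,-2] → [-5,0] (no change)

Fixpoint:
  val[0] = [-5,0]
  val[1] = [-5,5]
  val[2] = [-4,-2]
  val[3] = [-5,0]

[-5,5]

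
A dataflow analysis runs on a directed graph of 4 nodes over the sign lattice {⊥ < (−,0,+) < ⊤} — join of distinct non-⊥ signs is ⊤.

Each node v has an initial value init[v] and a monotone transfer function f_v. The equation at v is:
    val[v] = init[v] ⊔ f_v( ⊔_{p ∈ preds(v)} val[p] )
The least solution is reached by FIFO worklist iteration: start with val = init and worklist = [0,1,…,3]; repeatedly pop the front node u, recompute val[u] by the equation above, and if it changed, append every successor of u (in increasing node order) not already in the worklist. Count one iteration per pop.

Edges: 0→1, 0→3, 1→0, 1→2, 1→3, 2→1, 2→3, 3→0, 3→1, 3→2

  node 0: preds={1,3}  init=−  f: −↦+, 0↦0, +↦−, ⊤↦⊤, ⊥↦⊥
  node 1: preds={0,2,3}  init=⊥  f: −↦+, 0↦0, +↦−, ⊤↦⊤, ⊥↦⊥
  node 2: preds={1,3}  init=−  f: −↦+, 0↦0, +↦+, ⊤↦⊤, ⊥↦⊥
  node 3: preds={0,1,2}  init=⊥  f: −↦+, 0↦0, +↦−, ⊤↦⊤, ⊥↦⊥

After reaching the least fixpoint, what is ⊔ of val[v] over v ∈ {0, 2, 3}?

⊤

Iteration log — 9 steps:
  step 1. node 0  ⊔preds=⊥  new=−  stable
  step 2. node 1  ⊔preds=−  new=+  old=⊥  +wl: 0
  step 3. node 2  ⊔preds=+  new=⊤  old=−  +wl: 1
  step 4. node 3  ⊔preds=⊤  new=⊤  old=⊥  +wl: 2
  step 5. node 0  ⊔preds=⊤  new=⊤  old=−  +wl: 3
  step 6. node 1  ⊔preds=⊤  new=⊤  old=+  +wl: 0
  step 7. node 2  ⊔preds=⊤  new=⊤  stable
  step 8. node 3  ⊔preds=⊤  new=⊤  stable
  step 9. node 0  ⊔preds=⊤  new=⊤  stable

Least fixpoint reached:
  node 0: ⊤
  node 1: ⊤
  node 2: ⊤
  node 3: ⊤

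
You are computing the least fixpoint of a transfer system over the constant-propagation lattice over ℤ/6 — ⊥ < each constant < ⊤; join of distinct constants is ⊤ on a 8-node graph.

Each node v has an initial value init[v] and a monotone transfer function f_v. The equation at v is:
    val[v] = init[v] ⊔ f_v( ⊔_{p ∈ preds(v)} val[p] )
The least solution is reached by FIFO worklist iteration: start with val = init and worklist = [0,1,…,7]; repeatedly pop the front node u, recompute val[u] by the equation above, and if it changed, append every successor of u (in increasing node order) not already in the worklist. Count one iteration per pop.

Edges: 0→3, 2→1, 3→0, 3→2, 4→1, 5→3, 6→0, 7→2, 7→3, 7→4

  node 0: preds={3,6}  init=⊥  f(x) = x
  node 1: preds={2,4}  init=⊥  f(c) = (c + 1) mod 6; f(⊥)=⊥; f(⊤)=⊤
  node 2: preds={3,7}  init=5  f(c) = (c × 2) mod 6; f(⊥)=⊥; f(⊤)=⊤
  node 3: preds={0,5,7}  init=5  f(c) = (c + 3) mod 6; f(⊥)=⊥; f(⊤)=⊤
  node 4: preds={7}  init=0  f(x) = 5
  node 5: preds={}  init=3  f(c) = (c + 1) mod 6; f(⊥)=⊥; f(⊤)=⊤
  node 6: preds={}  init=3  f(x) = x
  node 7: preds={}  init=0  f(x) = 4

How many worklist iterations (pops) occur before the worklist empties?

13

Iteration log — 13 steps:
  step 1. node 0  ⊔preds=⊤  new=⊤  old=⊥  +wl: 
  step 2. node 1  ⊔preds=⊤  new=⊤  old=⊥  +wl: 
  step 3. node 2  ⊔preds=⊤  new=⊤  old=5  +wl: 1
  step 4. node 3  ⊔preds=⊤  new=⊤  old=5  +wl: 0,2
  step 5. node 4  ⊔preds=0  new=⊤  old=0  +wl: 
  step 6. node 5  ⊔preds=⊥  new=3  stable
  step 7. node 6  ⊔preds=⊥  new=3  stable
  step 8. node 7  ⊔preds=⊥  new=⊤  old=0  +wl: 3,4
  step 9. node 1  ⊔preds=⊤  new=⊤  stable
  step 10. node 0  ⊔preds=⊤  new=⊤  stable
  step 11. node 2  ⊔preds=⊤  new=⊤  stable
  step 12. node 3  ⊔preds=⊤  new=⊤  stable
  step 13. node 4  ⊔preds=⊤  new=⊤  stable

Least fixpoint reached:
  node 0: ⊤
  node 1: ⊤
  node 2: ⊤
  node 3: ⊤
  node 4: ⊤
  node 5: 3
  node 6: 3
  node 7: ⊤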